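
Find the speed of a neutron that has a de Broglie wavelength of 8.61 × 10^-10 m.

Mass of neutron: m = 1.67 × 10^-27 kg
4.61 × 10^2 m/s

From the de Broglie relation λ = h/(mv), we solve for v:

v = h/(mλ)
v = (6.626 × 10^-34 J·s) / (1.67 × 10^-27 kg × 8.61 × 10^-10 m)
v = 4.61 × 10^2 m/s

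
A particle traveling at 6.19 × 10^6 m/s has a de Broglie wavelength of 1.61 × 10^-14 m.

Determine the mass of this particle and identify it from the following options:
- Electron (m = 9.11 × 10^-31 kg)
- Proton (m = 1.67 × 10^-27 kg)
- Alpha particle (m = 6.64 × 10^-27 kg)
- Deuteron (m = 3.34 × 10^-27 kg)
The particle is an alpha particle.

From λ = h/(mv), solve for mass:

m = h/(λv)
m = (6.626 × 10^-34 J·s) / (1.61 × 10^-14 m × 6.19 × 10^6 m/s)
m = 6.65 × 10^-27 kg

Comparing with the listed masses, this is closest to an alpha particle.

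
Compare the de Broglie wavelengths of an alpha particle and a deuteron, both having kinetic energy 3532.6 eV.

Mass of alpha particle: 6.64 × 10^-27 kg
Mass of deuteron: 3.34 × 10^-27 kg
The deuteron has the longer wavelength.

Using λ = h/√(2mKE):

For alpha particle: λ₁ = h/√(2m₁KE) = 2.42 × 10^-13 m
For deuteron: λ₂ = h/√(2m₂KE) = 3.41 × 10^-13 m

Since λ ∝ 1/√m at constant kinetic energy, the lighter particle has the longer wavelength.

The deuteron has the longer de Broglie wavelength.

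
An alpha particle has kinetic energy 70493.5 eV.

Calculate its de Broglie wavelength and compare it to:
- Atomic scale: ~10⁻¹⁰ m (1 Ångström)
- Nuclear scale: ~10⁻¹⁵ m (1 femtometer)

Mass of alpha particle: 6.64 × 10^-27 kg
λ = 5.41 × 10^-14 m, which is between nuclear and atomic scales.

Using λ = h/√(2mKE):

KE = 70493.5 eV = 1.129 × 10^-14 J

λ = h/√(2mKE)
λ = (6.626 × 10^-34 J·s) / √(2 × 6.64 × 10^-27 kg × 1.129 × 10^-14 J)
λ = 5.41 × 10^-14 m

Comparison:
- Atomic scale (10⁻¹⁰ m): λ is 0.00054× this size
- Nuclear scale (10⁻¹⁵ m): λ is 54× this size

The wavelength is between nuclear and atomic scales.

This wavelength is appropriate for probing atomic structure but too large for nuclear physics experiments.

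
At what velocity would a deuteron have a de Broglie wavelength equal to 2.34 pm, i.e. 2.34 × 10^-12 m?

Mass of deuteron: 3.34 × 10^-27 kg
8.48 × 10^4 m/s

From λ = h/(mv), solve for v:

v = h/(mλ)
v = (6.626 × 10^-34 J·s) / (3.34 × 10^-27 kg × 2.34 × 10^-12 m)
v = 8.48 × 10^4 m/s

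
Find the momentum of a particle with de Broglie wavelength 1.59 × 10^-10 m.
4.17 × 10^-24 kg·m/s

From the de Broglie relation λ = h/p, we solve for p:

p = h/λ
p = (6.626 × 10^-34 J·s) / (1.59 × 10^-10 m)
p = 4.17 × 10^-24 kg·m/s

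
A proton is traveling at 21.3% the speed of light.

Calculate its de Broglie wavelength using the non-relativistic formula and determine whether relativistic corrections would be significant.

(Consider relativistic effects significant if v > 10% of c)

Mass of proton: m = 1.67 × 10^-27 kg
Yes, relativistic corrections are needed.

Using the non-relativistic de Broglie formula λ = h/(mv):

v = 21.3% × c = 6.386 × 10^7 m/s

λ = h/(mv)
λ = (6.626 × 10^-34 J·s) / (1.67 × 10^-27 kg × 6.386 × 10^7 m/s)
λ = 6.21 × 10^-15 m

Since v = 21.3% of c > 10% of c, relativistic corrections ARE significant and the actual wavelength would differ from this non-relativistic estimate.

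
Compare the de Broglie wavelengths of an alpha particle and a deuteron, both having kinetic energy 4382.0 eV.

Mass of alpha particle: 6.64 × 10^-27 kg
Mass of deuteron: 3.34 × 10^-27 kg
The deuteron has the longer wavelength.

Using λ = h/√(2mKE):

For alpha particle: λ₁ = h/√(2m₁KE) = 2.17 × 10^-13 m
For deuteron: λ₂ = h/√(2m₂KE) = 3.06 × 10^-13 m

Since λ ∝ 1/√m at constant kinetic energy, the lighter particle has the longer wavelength.

The deuteron has the longer de Broglie wavelength.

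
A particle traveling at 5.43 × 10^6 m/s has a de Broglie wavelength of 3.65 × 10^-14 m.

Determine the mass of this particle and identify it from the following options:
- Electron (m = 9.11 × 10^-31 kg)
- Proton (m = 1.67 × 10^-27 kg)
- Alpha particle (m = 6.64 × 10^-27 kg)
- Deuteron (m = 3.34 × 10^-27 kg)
The particle is a deuteron.

From λ = h/(mv), solve for mass:

m = h/(λv)
m = (6.626 × 10^-34 J·s) / (3.65 × 10^-14 m × 5.43 × 10^6 m/s)
m = 3.34 × 10^-27 kg

Comparing with the listed masses, this is closest to a deuteron.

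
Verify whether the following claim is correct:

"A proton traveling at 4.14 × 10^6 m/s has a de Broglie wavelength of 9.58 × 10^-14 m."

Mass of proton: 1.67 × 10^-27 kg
True

The claim is correct.

Using λ = h/(mv):
λ = (6.626 × 10^-34 J·s) / (1.67 × 10^-27 kg × 4.14 × 10^6 m/s)
λ = 9.58 × 10^-14 m

This matches the claimed value.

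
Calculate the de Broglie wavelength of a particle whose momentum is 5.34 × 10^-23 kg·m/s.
1.24 × 10^-11 m

Using the de Broglie relation λ = h/p:

λ = h/p
λ = (6.626 × 10^-34 J·s) / (5.34 × 10^-23 kg·m/s)
λ = 1.24 × 10^-11 m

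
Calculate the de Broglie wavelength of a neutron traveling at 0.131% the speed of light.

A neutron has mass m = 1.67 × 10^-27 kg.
1.01 × 10^-12 m

Using the de Broglie relation λ = h/(mv):

v = 0.131% × c = 3.927 × 10^5 m/s

λ = h/(mv)
λ = (6.626 × 10^-34 J·s) / (1.67 × 10^-27 kg × 3.927 × 10^5 m/s)
λ = 1.01 × 10^-12 m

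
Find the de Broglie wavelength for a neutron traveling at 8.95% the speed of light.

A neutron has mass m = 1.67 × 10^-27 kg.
1.48 × 10^-14 m

Using the de Broglie relation λ = h/(mv):

v = 8.95% × c = 2.683 × 10^7 m/s

λ = h/(mv)
λ = (6.626 × 10^-34 J·s) / (1.67 × 10^-27 kg × 2.683 × 10^7 m/s)
λ = 1.48 × 10^-14 m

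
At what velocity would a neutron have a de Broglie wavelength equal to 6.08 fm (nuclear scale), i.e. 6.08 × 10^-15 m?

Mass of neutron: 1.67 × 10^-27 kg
6.53 × 10^7 m/s

From λ = h/(mv), solve for v:

v = h/(mλ)
v = (6.626 × 10^-34 J·s) / (1.67 × 10^-27 kg × 6.08 × 10^-15 m)
v = 6.53 × 10^7 m/s

Note: This velocity is 21.8% of the speed of light, so relativistic corrections would be needed for a more accurate calculation.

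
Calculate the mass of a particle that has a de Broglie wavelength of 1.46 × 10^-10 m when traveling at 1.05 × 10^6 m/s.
4.32 × 10^-30 kg

From the de Broglie relation λ = h/(mv), we solve for m:

m = h/(λv)
m = (6.626 × 10^-34 J·s) / (1.46 × 10^-10 m × 1.05 × 10^6 m/s)
m = 4.32 × 10^-30 kg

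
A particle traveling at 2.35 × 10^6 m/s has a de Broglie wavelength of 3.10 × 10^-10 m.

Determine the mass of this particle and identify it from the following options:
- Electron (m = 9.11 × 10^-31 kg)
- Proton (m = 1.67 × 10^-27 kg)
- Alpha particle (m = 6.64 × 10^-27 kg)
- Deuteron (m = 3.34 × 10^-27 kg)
The particle is an electron.

From λ = h/(mv), solve for mass:

m = h/(λv)
m = (6.626 × 10^-34 J·s) / (3.10 × 10^-10 m × 2.35 × 10^6 m/s)
m = 9.10 × 10^-31 kg

Comparing with the listed masses, this is closest to an electron.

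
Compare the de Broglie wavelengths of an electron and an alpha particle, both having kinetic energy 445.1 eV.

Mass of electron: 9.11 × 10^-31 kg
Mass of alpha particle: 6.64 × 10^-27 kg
The electron has the longer wavelength.

Using λ = h/√(2mKE):

For electron: λ₁ = h/√(2m₁KE) = 5.81 × 10^-11 m
For alpha particle: λ₂ = h/√(2m₂KE) = 6.81 × 10^-13 m

Since λ ∝ 1/√m at constant kinetic energy, the lighter particle has the longer wavelength.

The electron has the longer de Broglie wavelength.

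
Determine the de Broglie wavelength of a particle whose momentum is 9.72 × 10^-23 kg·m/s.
6.82 × 10^-12 m

Using the de Broglie relation λ = h/p:

λ = h/p
λ = (6.626 × 10^-34 J·s) / (9.72 × 10^-23 kg·m/s)
λ = 6.82 × 10^-12 m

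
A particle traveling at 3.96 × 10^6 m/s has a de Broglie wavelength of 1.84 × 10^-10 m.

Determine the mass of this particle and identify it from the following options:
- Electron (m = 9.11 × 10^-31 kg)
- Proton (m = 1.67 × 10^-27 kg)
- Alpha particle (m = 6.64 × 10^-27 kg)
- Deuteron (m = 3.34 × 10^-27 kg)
The particle is an electron.

From λ = h/(mv), solve for mass:

m = h/(λv)
m = (6.626 × 10^-34 J·s) / (1.84 × 10^-10 m × 3.96 × 10^6 m/s)
m = 9.09 × 10^-31 kg

Comparing with the listed masses, this is closest to an electron.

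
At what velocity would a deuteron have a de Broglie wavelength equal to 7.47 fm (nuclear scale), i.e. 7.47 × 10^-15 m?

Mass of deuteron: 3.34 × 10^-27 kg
2.66 × 10^7 m/s

From λ = h/(mv), solve for v:

v = h/(mλ)
v = (6.626 × 10^-34 J·s) / (3.34 × 10^-27 kg × 7.47 × 10^-15 m)
v = 2.66 × 10^7 m/s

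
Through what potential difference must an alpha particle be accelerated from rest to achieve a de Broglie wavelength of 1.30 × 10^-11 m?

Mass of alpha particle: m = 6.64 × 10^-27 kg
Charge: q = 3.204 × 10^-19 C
6.11 × 10^-1 V

From λ = h/√(2mqV), we solve for V:

λ² = h²/(2mqV)
V = h²/(2mqλ²)
V = (6.626 × 10^-34 J·s)² / (2 × 6.64 × 10^-27 kg × 3.204 × 10^-19 C × (1.30 × 10^-11 m)²)
V = 6.11 × 10^-1 V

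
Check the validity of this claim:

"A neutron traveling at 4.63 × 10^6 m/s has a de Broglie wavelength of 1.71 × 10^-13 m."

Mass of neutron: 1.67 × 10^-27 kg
False

The claim is incorrect.

Using λ = h/(mv):
λ = (6.626 × 10^-34 J·s) / (1.67 × 10^-27 kg × 4.63 × 10^6 m/s)
λ = 8.57 × 10^-14 m

The actual wavelength differs from the claimed 1.71 × 10^-13 m.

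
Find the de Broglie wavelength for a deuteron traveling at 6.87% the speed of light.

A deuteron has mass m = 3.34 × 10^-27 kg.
9.63 × 10^-15 m

Using the de Broglie relation λ = h/(mv):

v = 6.87% × c = 2.060 × 10^7 m/s

λ = h/(mv)
λ = (6.626 × 10^-34 J·s) / (3.34 × 10^-27 kg × 2.060 × 10^7 m/s)
λ = 9.63 × 10^-15 m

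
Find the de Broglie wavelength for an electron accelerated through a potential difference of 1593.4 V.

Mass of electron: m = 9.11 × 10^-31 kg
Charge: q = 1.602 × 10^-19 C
3.07 × 10^-11 m

When a particle is accelerated through voltage V, it gains kinetic energy KE = qV.

The de Broglie wavelength is then λ = h/√(2mqV):

λ = h/√(2mqV)
λ = (6.626 × 10^-34 J·s) / √(2 × 9.11 × 10^-31 kg × 1.602 × 10^-19 C × 1593.4 V)
λ = 3.07 × 10^-11 m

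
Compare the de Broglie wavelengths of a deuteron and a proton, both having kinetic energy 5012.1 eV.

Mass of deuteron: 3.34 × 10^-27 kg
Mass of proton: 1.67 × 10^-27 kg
The proton has the longer wavelength.

Using λ = h/√(2mKE):

For deuteron: λ₁ = h/√(2m₁KE) = 2.86 × 10^-13 m
For proton: λ₂ = h/√(2m₂KE) = 4.05 × 10^-13 m

Since λ ∝ 1/√m at constant kinetic energy, the lighter particle has the longer wavelength.

The proton has the longer de Broglie wavelength.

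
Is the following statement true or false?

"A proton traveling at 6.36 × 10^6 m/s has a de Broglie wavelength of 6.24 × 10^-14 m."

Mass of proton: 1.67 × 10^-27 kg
True

The claim is correct.

Using λ = h/(mv):
λ = (6.626 × 10^-34 J·s) / (1.67 × 10^-27 kg × 6.36 × 10^6 m/s)
λ = 6.24 × 10^-14 m

This matches the claimed value.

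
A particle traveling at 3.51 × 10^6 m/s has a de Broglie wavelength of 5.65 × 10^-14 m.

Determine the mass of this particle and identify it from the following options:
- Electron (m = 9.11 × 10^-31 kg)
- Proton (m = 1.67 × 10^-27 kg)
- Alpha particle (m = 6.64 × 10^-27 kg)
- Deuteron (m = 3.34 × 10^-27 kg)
The particle is a deuteron.

From λ = h/(mv), solve for mass:

m = h/(λv)
m = (6.626 × 10^-34 J·s) / (5.65 × 10^-14 m × 3.51 × 10^6 m/s)
m = 3.34 × 10^-27 kg

Comparing with the listed masses, this is closest to a deuteron.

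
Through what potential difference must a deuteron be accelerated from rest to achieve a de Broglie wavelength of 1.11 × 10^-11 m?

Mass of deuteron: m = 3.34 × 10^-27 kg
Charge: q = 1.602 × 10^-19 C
3.33 V

From λ = h/√(2mqV), we solve for V:

λ² = h²/(2mqV)
V = h²/(2mqλ²)
V = (6.626 × 10^-34 J·s)² / (2 × 3.34 × 10^-27 kg × 1.602 × 10^-19 C × (1.11 × 10^-11 m)²)
V = 3.33 V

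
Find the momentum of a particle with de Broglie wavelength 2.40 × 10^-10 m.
2.76 × 10^-24 kg·m/s

From the de Broglie relation λ = h/p, we solve for p:

p = h/λ
p = (6.626 × 10^-34 J·s) / (2.40 × 10^-10 m)
p = 2.76 × 10^-24 kg·m/s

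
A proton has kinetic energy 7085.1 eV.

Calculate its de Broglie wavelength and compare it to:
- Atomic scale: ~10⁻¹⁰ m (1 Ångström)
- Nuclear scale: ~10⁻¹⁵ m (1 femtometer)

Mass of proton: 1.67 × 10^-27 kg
λ = 3.40 × 10^-13 m, which is between nuclear and atomic scales.

Using λ = h/√(2mKE):

KE = 7085.1 eV = 1.135 × 10^-15 J

λ = h/√(2mKE)
λ = (6.626 × 10^-34 J·s) / √(2 × 1.67 × 10^-27 kg × 1.135 × 10^-15 J)
λ = 3.40 × 10^-13 m

Comparison:
- Atomic scale (10⁻¹⁰ m): λ is 0.0034× this size
- Nuclear scale (10⁻¹⁵ m): λ is 3.4e+02× this size

The wavelength is between nuclear and atomic scales.

This wavelength is appropriate for probing atomic structure but too large for nuclear physics experiments.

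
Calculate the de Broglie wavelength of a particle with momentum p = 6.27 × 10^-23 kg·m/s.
1.06 × 10^-11 m

Using the de Broglie relation λ = h/p:

λ = h/p
λ = (6.626 × 10^-34 J·s) / (6.27 × 10^-23 kg·m/s)
λ = 1.06 × 10^-11 m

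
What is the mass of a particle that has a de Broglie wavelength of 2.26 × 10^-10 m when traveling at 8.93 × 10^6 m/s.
3.28 × 10^-31 kg

From the de Broglie relation λ = h/(mv), we solve for m:

m = h/(λv)
m = (6.626 × 10^-34 J·s) / (2.26 × 10^-10 m × 8.93 × 10^6 m/s)
m = 3.28 × 10^-31 kg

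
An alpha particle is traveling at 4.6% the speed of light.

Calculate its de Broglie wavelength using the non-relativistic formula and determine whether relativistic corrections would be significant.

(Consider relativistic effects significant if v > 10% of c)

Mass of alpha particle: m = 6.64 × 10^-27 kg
No, relativistic corrections are not needed.

Using the non-relativistic de Broglie formula λ = h/(mv):

v = 4.6% × c = 1.379 × 10^7 m/s

λ = h/(mv)
λ = (6.626 × 10^-34 J·s) / (6.64 × 10^-27 kg × 1.379 × 10^7 m/s)
λ = 7.24 × 10^-15 m

Since v = 4.6% of c < 10% of c, relativistic corrections are NOT significant and this non-relativistic result is a good approximation.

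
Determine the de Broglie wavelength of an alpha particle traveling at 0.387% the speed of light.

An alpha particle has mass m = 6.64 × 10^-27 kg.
8.60 × 10^-14 m

Using the de Broglie relation λ = h/(mv):

v = 0.387% × c = 1.160 × 10^6 m/s

λ = h/(mv)
λ = (6.626 × 10^-34 J·s) / (6.64 × 10^-27 kg × 1.160 × 10^6 m/s)
λ = 8.60 × 10^-14 m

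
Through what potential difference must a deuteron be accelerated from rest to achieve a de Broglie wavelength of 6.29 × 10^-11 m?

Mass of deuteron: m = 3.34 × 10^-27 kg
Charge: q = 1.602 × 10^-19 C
1.04 × 10^-1 V

From λ = h/√(2mqV), we solve for V:

λ² = h²/(2mqV)
V = h²/(2mqλ²)
V = (6.626 × 10^-34 J·s)² / (2 × 3.34 × 10^-27 kg × 1.602 × 10^-19 C × (6.29 × 10^-11 m)²)
V = 1.04 × 10^-1 V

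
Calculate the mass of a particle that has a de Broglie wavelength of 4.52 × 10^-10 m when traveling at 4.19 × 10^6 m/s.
3.50 × 10^-31 kg

From the de Broglie relation λ = h/(mv), we solve for m:

m = h/(λv)
m = (6.626 × 10^-34 J·s) / (4.52 × 10^-10 m × 4.19 × 10^6 m/s)
m = 3.50 × 10^-31 kg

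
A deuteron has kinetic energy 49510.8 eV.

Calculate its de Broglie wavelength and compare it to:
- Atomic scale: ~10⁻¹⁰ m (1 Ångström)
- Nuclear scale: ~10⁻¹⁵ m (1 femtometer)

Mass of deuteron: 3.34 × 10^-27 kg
λ = 9.10 × 10^-14 m, which is between nuclear and atomic scales.

Using λ = h/√(2mKE):

KE = 49510.8 eV = 7.933 × 10^-15 J

λ = h/√(2mKE)
λ = (6.626 × 10^-34 J·s) / √(2 × 3.34 × 10^-27 kg × 7.933 × 10^-15 J)
λ = 9.10 × 10^-14 m

Comparison:
- Atomic scale (10⁻¹⁰ m): λ is 0.00091× this size
- Nuclear scale (10⁻¹⁵ m): λ is 91× this size

The wavelength is between nuclear and atomic scales.

This wavelength is appropriate for probing atomic structure but too large for nuclear physics experiments.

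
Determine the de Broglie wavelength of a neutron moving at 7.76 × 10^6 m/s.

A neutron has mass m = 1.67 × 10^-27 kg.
5.11 × 10^-14 m

Using the de Broglie relation λ = h/(mv):

λ = h/(mv)
λ = (6.626 × 10^-34 J·s) / (1.67 × 10^-27 kg × 7.76 × 10^6 m/s)
λ = 5.11 × 10^-14 m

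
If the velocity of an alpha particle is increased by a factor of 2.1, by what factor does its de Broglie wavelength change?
The wavelength decreases by a factor of 2.1.

From λ = h/(mv), the wavelength is inversely proportional to velocity:

λ ∝ 1/v

If v → 2.1v, then λ → λ/2.1

When velocity is increased by a factor of 2.1, the wavelength decreases by a factor of 2.1.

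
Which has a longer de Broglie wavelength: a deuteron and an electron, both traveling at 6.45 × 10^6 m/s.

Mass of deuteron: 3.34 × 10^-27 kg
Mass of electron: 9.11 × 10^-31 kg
The electron has the longer wavelength.

Using λ = h/(mv), since both particles have the same velocity, the wavelength depends only on mass.

For deuteron: λ₁ = h/(m₁v) = 3.08 × 10^-14 m
For electron: λ₂ = h/(m₂v) = 1.13 × 10^-10 m

Since λ ∝ 1/m at constant velocity, the lighter particle has the longer wavelength.

The electron has the longer de Broglie wavelength.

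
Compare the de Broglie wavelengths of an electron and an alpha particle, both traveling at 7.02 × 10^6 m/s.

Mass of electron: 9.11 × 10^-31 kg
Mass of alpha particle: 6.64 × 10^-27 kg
The electron has the longer wavelength.

Using λ = h/(mv), since both particles have the same velocity, the wavelength depends only on mass.

For electron: λ₁ = h/(m₁v) = 1.04 × 10^-10 m
For alpha particle: λ₂ = h/(m₂v) = 1.42 × 10^-14 m

Since λ ∝ 1/m at constant velocity, the lighter particle has the longer wavelength.

The electron has the longer de Broglie wavelength.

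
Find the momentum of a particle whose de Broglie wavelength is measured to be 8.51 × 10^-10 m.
7.79 × 10^-25 kg·m/s

From the de Broglie relation λ = h/p, we solve for p:

p = h/λ
p = (6.626 × 10^-34 J·s) / (8.51 × 10^-10 m)
p = 7.79 × 10^-25 kg·m/s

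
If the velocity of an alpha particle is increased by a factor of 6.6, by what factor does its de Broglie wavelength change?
The wavelength decreases by a factor of 6.6.

From λ = h/(mv), the wavelength is inversely proportional to velocity:

λ ∝ 1/v

If v → 6.6v, then λ → λ/6.6

When velocity is increased by a factor of 6.6, the wavelength decreases by a factor of 6.6.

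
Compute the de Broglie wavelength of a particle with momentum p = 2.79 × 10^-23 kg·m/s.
2.37 × 10^-11 m

Using the de Broglie relation λ = h/p:

λ = h/p
λ = (6.626 × 10^-34 J·s) / (2.79 × 10^-23 kg·m/s)
λ = 2.37 × 10^-11 m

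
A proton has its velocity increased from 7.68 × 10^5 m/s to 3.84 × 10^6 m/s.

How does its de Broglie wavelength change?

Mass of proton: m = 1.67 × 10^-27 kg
The wavelength decreases by a factor of 5.

Using λ = h/(mv):

Initial wavelength: λ₁ = h/(mv₁) = 5.17 × 10^-13 m
Final wavelength: λ₂ = h/(mv₂) = 1.03 × 10^-13 m

Since λ ∝ 1/v, when velocity increases by a factor of 5, the wavelength decreases by a factor of 5.

λ₂/λ₁ = v₁/v₂ = 1/5

The wavelength decreases by a factor of 5.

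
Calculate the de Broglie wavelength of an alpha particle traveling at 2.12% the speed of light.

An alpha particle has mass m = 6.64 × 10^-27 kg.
1.57 × 10^-14 m

Using the de Broglie relation λ = h/(mv):

v = 2.12% × c = 6.356 × 10^6 m/s

λ = h/(mv)
λ = (6.626 × 10^-34 J·s) / (6.64 × 10^-27 kg × 6.356 × 10^6 m/s)
λ = 1.57 × 10^-14 m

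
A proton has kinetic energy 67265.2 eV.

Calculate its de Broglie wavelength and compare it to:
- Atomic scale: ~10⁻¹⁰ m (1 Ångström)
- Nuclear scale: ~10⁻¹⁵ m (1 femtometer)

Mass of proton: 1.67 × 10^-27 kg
λ = 1.10 × 10^-13 m, which is between nuclear and atomic scales.

Using λ = h/√(2mKE):

KE = 67265.2 eV = 1.078 × 10^-14 J

λ = h/√(2mKE)
λ = (6.626 × 10^-34 J·s) / √(2 × 1.67 × 10^-27 kg × 1.078 × 10^-14 J)
λ = 1.10 × 10^-13 m

Comparison:
- Atomic scale (10⁻¹⁰ m): λ is 0.0011× this size
- Nuclear scale (10⁻¹⁵ m): λ is 1.1e+02× this size

The wavelength is between nuclear and atomic scales.

This wavelength is appropriate for probing atomic structure but too large for nuclear physics experiments.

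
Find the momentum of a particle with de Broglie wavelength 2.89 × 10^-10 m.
2.29 × 10^-24 kg·m/s

From the de Broglie relation λ = h/p, we solve for p:

p = h/λ
p = (6.626 × 10^-34 J·s) / (2.89 × 10^-10 m)
p = 2.29 × 10^-24 kg·m/s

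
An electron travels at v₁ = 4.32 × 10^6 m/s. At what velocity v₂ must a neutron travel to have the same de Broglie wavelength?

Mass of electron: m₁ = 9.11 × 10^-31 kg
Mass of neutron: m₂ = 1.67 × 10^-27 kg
v₂ = 2.36 × 10^3 m/s

For equal de Broglie wavelengths: λ₁ = λ₂

h/(m₁v₁) = h/(m₂v₂)
m₁v₁ = m₂v₂
v₂ = v₁ · (m₁/m₂)

v₂ = 4.32 × 10^6 m/s × (9.11 × 10^-31 kg / 1.67 × 10^-27 kg)
v₂ = 2.36 × 10^3 m/s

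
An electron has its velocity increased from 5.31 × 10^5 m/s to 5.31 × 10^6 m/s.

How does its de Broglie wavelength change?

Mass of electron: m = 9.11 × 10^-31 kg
The wavelength decreases by a factor of 10.

Using λ = h/(mv):

Initial wavelength: λ₁ = h/(mv₁) = 1.37 × 10^-9 m
Final wavelength: λ₂ = h/(mv₂) = 1.37 × 10^-10 m

Since λ ∝ 1/v, when velocity increases by a factor of 10, the wavelength decreases by a factor of 10.

λ₂/λ₁ = v₁/v₂ = 1/10

The wavelength decreases by a factor of 10.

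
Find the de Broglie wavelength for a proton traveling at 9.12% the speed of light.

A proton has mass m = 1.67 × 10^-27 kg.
1.45 × 10^-14 m

Using the de Broglie relation λ = h/(mv):

v = 9.12% × c = 2.734 × 10^7 m/s

λ = h/(mv)
λ = (6.626 × 10^-34 J·s) / (1.67 × 10^-27 kg × 2.734 × 10^7 m/s)
λ = 1.45 × 10^-14 m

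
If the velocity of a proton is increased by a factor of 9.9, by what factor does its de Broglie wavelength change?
The wavelength decreases by a factor of 9.9.

From λ = h/(mv), the wavelength is inversely proportional to velocity:

λ ∝ 1/v

If v → 9.9v, then λ → λ/9.9

When velocity is increased by a factor of 9.9, the wavelength decreases by a factor of 9.9.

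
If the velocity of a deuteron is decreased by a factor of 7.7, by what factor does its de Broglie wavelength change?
The wavelength increases by a factor of 7.7.

From λ = h/(mv), the wavelength is inversely proportional to velocity:

λ ∝ 1/v

If v → v/7.7, then λ → 7.7λ

When velocity is decreased by a factor of 7.7, the wavelength increases by a factor of 7.7.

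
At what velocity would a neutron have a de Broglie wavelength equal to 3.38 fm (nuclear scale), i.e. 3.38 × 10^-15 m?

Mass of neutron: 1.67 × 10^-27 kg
1.17 × 10^8 m/s

From λ = h/(mv), solve for v:

v = h/(mλ)
v = (6.626 × 10^-34 J·s) / (1.67 × 10^-27 kg × 3.38 × 10^-15 m)
v = 1.17 × 10^8 m/s

Note: This velocity is 39.2% of the speed of light, so relativistic corrections would be needed for a more accurate calculation.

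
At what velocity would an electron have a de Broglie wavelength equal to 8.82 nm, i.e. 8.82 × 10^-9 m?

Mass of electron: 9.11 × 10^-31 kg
8.25 × 10^4 m/s

From λ = h/(mv), solve for v:

v = h/(mλ)
v = (6.626 × 10^-34 J·s) / (9.11 × 10^-31 kg × 8.82 × 10^-9 m)
v = 8.25 × 10^4 m/s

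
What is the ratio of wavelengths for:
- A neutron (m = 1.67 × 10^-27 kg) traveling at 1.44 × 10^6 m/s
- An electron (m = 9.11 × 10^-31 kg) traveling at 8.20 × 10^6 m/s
λ₁/λ₂ = 3.11 × 10^-3

Using λ = h/(mv):

λ₁ = h/(m₁v₁) = 2.76 × 10^-13 m
λ₂ = h/(m₂v₂) = 8.87 × 10^-11 m

Ratio λ₁/λ₂ = (m₂v₂)/(m₁v₁)
         = (9.11 × 10^-31 kg × 8.20 × 10^6 m/s) / (1.67 × 10^-27 kg × 1.44 × 10^6 m/s)
         = 3.11 × 10^-3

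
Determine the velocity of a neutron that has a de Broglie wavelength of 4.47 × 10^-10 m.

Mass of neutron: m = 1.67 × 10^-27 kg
8.88 × 10^2 m/s

From the de Broglie relation λ = h/(mv), we solve for v:

v = h/(mλ)
v = (6.626 × 10^-34 J·s) / (1.67 × 10^-27 kg × 4.47 × 10^-10 m)
v = 8.88 × 10^2 m/s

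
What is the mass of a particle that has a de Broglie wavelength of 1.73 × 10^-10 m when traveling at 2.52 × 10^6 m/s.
1.52 × 10^-30 kg

From the de Broglie relation λ = h/(mv), we solve for m:

m = h/(λv)
m = (6.626 × 10^-34 J·s) / (1.73 × 10^-10 m × 2.52 × 10^6 m/s)
m = 1.52 × 10^-30 kg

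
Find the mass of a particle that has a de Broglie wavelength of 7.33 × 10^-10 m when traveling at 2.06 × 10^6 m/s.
4.39 × 10^-31 kg

From the de Broglie relation λ = h/(mv), we solve for m:

m = h/(λv)
m = (6.626 × 10^-34 J·s) / (7.33 × 10^-10 m × 2.06 × 10^6 m/s)
m = 4.39 × 10^-31 kg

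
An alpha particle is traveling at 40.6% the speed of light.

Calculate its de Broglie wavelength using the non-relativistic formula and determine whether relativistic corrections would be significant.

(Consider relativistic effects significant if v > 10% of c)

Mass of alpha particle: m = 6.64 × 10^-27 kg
Yes, relativistic corrections are needed.

Using the non-relativistic de Broglie formula λ = h/(mv):

v = 40.6% × c = 1.217 × 10^8 m/s

λ = h/(mv)
λ = (6.626 × 10^-34 J·s) / (6.64 × 10^-27 kg × 1.217 × 10^8 m/s)
λ = 8.20 × 10^-16 m

Since v = 40.6% of c > 10% of c, relativistic corrections ARE significant and the actual wavelength would differ from this non-relativistic estimate.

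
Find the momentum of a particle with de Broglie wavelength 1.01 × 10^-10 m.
6.56 × 10^-24 kg·m/s

From the de Broglie relation λ = h/p, we solve for p:

p = h/λ
p = (6.626 × 10^-34 J·s) / (1.01 × 10^-10 m)
p = 6.56 × 10^-24 kg·m/s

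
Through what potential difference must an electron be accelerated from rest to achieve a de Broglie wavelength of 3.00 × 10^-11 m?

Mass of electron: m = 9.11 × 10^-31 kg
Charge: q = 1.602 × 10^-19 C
1.67 × 10^3 V

From λ = h/√(2mqV), we solve for V:

λ² = h²/(2mqV)
V = h²/(2mqλ²)
V = (6.626 × 10^-34 J·s)² / (2 × 9.11 × 10^-31 kg × 1.602 × 10^-19 C × (3.00 × 10^-11 m)²)
V = 1.67 × 10^3 V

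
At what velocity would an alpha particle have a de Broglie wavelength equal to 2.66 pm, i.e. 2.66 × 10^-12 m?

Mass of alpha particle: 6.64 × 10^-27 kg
3.75 × 10^4 m/s

From λ = h/(mv), solve for v:

v = h/(mλ)
v = (6.626 × 10^-34 J·s) / (6.64 × 10^-27 kg × 2.66 × 10^-12 m)
v = 3.75 × 10^4 m/s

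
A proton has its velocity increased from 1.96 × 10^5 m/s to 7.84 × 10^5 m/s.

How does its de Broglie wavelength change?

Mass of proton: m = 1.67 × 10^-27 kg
The wavelength decreases by a factor of 4.

Using λ = h/(mv):

Initial wavelength: λ₁ = h/(mv₁) = 2.02 × 10^-12 m
Final wavelength: λ₂ = h/(mv₂) = 5.06 × 10^-13 m

Since λ ∝ 1/v, when velocity increases by a factor of 4, the wavelength decreases by a factor of 4.

λ₂/λ₁ = v₁/v₂ = 1/4

The wavelength decreases by a factor of 4.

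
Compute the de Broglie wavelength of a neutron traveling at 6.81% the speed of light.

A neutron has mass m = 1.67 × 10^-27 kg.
1.94 × 10^-14 m

Using the de Broglie relation λ = h/(mv):

v = 6.81% × c = 2.042 × 10^7 m/s

λ = h/(mv)
λ = (6.626 × 10^-34 J·s) / (1.67 × 10^-27 kg × 2.042 × 10^7 m/s)
λ = 1.94 × 10^-14 m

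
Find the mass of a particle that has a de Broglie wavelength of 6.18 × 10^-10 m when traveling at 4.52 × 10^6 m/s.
2.37 × 10^-31 kg

From the de Broglie relation λ = h/(mv), we solve for m:

m = h/(λv)
m = (6.626 × 10^-34 J·s) / (6.18 × 10^-10 m × 4.52 × 10^6 m/s)
m = 2.37 × 10^-31 kg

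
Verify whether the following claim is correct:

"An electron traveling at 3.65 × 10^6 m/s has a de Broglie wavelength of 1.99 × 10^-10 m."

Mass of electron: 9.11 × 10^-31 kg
True

The claim is correct.

Using λ = h/(mv):
λ = (6.626 × 10^-34 J·s) / (9.11 × 10^-31 kg × 3.65 × 10^6 m/s)
λ = 1.99 × 10^-10 m

This matches the claimed value.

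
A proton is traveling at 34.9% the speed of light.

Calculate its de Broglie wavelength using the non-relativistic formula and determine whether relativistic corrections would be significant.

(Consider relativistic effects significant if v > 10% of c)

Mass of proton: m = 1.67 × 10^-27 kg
Yes, relativistic corrections are needed.

Using the non-relativistic de Broglie formula λ = h/(mv):

v = 34.9% × c = 1.046 × 10^8 m/s

λ = h/(mv)
λ = (6.626 × 10^-34 J·s) / (1.67 × 10^-27 kg × 1.046 × 10^8 m/s)
λ = 3.79 × 10^-15 m

Since v = 34.9% of c > 10% of c, relativistic corrections ARE significant and the actual wavelength would differ from this non-relativistic estimate.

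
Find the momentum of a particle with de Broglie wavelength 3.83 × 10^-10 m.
1.73 × 10^-24 kg·m/s

From the de Broglie relation λ = h/p, we solve for p:

p = h/λ
p = (6.626 × 10^-34 J·s) / (3.83 × 10^-10 m)
p = 1.73 × 10^-24 kg·m/s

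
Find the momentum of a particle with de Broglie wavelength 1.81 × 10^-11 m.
3.66 × 10^-23 kg·m/s

From the de Broglie relation λ = h/p, we solve for p:

p = h/λ
p = (6.626 × 10^-34 J·s) / (1.81 × 10^-11 m)
p = 3.66 × 10^-23 kg·m/s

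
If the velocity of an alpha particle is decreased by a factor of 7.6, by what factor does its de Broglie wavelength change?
The wavelength increases by a factor of 7.6.

From λ = h/(mv), the wavelength is inversely proportional to velocity:

λ ∝ 1/v

If v → v/7.6, then λ → 7.6λ

When velocity is decreased by a factor of 7.6, the wavelength increases by a factor of 7.6.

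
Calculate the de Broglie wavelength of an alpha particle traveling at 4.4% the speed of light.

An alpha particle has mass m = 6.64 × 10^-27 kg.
7.57 × 10^-15 m

Using the de Broglie relation λ = h/(mv):

v = 4.4% × c = 1.319 × 10^7 m/s

λ = h/(mv)
λ = (6.626 × 10^-34 J·s) / (6.64 × 10^-27 kg × 1.319 × 10^7 m/s)
λ = 7.57 × 10^-15 m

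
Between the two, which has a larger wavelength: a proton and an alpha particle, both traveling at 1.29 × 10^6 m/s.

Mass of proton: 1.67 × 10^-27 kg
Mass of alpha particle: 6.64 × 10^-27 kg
The proton has the longer wavelength.

Using λ = h/(mv), since both particles have the same velocity, the wavelength depends only on mass.

For proton: λ₁ = h/(m₁v) = 3.08 × 10^-13 m
For alpha particle: λ₂ = h/(m₂v) = 7.74 × 10^-14 m

Since λ ∝ 1/m at constant velocity, the lighter particle has the longer wavelength.

The proton has the longer de Broglie wavelength.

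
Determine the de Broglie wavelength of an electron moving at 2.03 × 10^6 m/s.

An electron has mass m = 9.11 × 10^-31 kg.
3.58 × 10^-10 m

Using the de Broglie relation λ = h/(mv):

λ = h/(mv)
λ = (6.626 × 10^-34 J·s) / (9.11 × 10^-31 kg × 2.03 × 10^6 m/s)
λ = 3.58 × 10^-10 m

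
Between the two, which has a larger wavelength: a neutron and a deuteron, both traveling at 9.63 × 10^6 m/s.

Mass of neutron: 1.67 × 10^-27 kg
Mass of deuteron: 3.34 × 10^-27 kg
The neutron has the longer wavelength.

Using λ = h/(mv), since both particles have the same velocity, the wavelength depends only on mass.

For neutron: λ₁ = h/(m₁v) = 4.12 × 10^-14 m
For deuteron: λ₂ = h/(m₂v) = 2.06 × 10^-14 m

Since λ ∝ 1/m at constant velocity, the lighter particle has the longer wavelength.

The neutron has the longer de Broglie wavelength.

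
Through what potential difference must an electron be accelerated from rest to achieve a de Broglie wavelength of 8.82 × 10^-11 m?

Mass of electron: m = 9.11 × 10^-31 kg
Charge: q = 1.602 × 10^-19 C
193 V

From λ = h/√(2mqV), we solve for V:

λ² = h²/(2mqV)
V = h²/(2mqλ²)
V = (6.626 × 10^-34 J·s)² / (2 × 9.11 × 10^-31 kg × 1.602 × 10^-19 C × (8.82 × 10^-11 m)²)
V = 193 V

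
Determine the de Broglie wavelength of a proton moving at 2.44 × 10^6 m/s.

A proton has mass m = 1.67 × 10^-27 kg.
1.63 × 10^-13 m

Using the de Broglie relation λ = h/(mv):

λ = h/(mv)
λ = (6.626 × 10^-34 J·s) / (1.67 × 10^-27 kg × 2.44 × 10^6 m/s)
λ = 1.63 × 10^-13 m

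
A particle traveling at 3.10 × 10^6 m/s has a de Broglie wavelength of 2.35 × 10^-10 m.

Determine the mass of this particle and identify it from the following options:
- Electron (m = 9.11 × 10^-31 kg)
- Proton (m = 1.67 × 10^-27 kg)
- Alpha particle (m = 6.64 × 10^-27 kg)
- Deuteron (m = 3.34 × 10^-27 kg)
The particle is an electron.

From λ = h/(mv), solve for mass:

m = h/(λv)
m = (6.626 × 10^-34 J·s) / (2.35 × 10^-10 m × 3.10 × 10^6 m/s)
m = 9.10 × 10^-31 kg

Comparing with the listed masses, this is closest to an electron.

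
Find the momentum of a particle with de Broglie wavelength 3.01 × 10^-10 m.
2.20 × 10^-24 kg·m/s

From the de Broglie relation λ = h/p, we solve for p:

p = h/λ
p = (6.626 × 10^-34 J·s) / (3.01 × 10^-10 m)
p = 2.20 × 10^-24 kg·m/s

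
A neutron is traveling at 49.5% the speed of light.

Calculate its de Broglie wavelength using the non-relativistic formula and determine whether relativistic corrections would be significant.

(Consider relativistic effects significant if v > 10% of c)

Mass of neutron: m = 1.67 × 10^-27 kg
Yes, relativistic corrections are needed.

Using the non-relativistic de Broglie formula λ = h/(mv):

v = 49.5% × c = 1.484 × 10^8 m/s

λ = h/(mv)
λ = (6.626 × 10^-34 J·s) / (1.67 × 10^-27 kg × 1.484 × 10^8 m/s)
λ = 2.67 × 10^-15 m

Since v = 49.5% of c > 10% of c, relativistic corrections ARE significant and the actual wavelength would differ from this non-relativistic estimate.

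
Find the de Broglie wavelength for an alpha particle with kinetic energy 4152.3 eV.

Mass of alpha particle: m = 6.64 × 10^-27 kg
2.23 × 10^-13 m

Using λ = h/√(2mKE):

First convert KE to Joules: KE = 4152.3 eV = 6.653 × 10^-16 J

λ = h/√(2mKE)
λ = (6.626 × 10^-34 J·s) / √(2 × 6.64 × 10^-27 kg × 6.653 × 10^-16 J)
λ = 2.23 × 10^-13 m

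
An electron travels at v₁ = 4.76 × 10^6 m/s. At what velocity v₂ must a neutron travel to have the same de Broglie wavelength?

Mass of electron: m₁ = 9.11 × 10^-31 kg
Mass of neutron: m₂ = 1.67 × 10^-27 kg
v₂ = 2.60 × 10^3 m/s

For equal de Broglie wavelengths: λ₁ = λ₂

h/(m₁v₁) = h/(m₂v₂)
m₁v₁ = m₂v₂
v₂ = v₁ · (m₁/m₂)

v₂ = 4.76 × 10^6 m/s × (9.11 × 10^-31 kg / 1.67 × 10^-27 kg)
v₂ = 2.60 × 10^3 m/s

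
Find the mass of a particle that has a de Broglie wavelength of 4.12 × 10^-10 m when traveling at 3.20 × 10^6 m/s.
5.03 × 10^-31 kg

From the de Broglie relation λ = h/(mv), we solve for m:

m = h/(λv)
m = (6.626 × 10^-34 J·s) / (4.12 × 10^-10 m × 3.20 × 10^6 m/s)
m = 5.03 × 10^-31 kg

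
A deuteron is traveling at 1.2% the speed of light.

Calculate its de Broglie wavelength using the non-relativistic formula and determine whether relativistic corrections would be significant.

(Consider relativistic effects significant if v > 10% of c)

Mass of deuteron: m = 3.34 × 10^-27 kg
No, relativistic corrections are not needed.

Using the non-relativistic de Broglie formula λ = h/(mv):

v = 1.2% × c = 3.598 × 10^6 m/s

λ = h/(mv)
λ = (6.626 × 10^-34 J·s) / (3.34 × 10^-27 kg × 3.598 × 10^6 m/s)
λ = 5.51 × 10^-14 m

Since v = 1.2% of c < 10% of c, relativistic corrections are NOT significant and this non-relativistic result is a good approximation.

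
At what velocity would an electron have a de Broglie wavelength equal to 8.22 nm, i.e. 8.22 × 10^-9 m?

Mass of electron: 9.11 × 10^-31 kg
8.85 × 10^4 m/s

From λ = h/(mv), solve for v:

v = h/(mλ)
v = (6.626 × 10^-34 J·s) / (9.11 × 10^-31 kg × 8.22 × 10^-9 m)
v = 8.85 × 10^4 m/s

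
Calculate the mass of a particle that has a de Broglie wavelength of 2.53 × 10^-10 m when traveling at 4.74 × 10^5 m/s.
5.53 × 10^-30 kg

From the de Broglie relation λ = h/(mv), we solve for m:

m = h/(λv)
m = (6.626 × 10^-34 J·s) / (2.53 × 10^-10 m × 4.74 × 10^5 m/s)
m = 5.53 × 10^-30 kg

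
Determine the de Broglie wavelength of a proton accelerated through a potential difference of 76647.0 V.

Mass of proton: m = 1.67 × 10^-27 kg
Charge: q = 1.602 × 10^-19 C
1.03 × 10^-13 m

When a particle is accelerated through voltage V, it gains kinetic energy KE = qV.

The de Broglie wavelength is then λ = h/√(2mqV):

λ = h/√(2mqV)
λ = (6.626 × 10^-34 J·s) / √(2 × 1.67 × 10^-27 kg × 1.602 × 10^-19 C × 76647.0 V)
λ = 1.03 × 10^-13 m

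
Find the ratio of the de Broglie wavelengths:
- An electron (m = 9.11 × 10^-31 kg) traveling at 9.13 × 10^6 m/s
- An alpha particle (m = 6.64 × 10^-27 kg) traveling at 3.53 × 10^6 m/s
λ₁/λ₂ = 2.82 × 10^3

Using λ = h/(mv):

λ₁ = h/(m₁v₁) = 7.97 × 10^-11 m
λ₂ = h/(m₂v₂) = 2.83 × 10^-14 m

Ratio λ₁/λ₂ = (m₂v₂)/(m₁v₁)
         = (6.64 × 10^-27 kg × 3.53 × 10^6 m/s) / (9.11 × 10^-31 kg × 9.13 × 10^6 m/s)
         = 2.82 × 10^3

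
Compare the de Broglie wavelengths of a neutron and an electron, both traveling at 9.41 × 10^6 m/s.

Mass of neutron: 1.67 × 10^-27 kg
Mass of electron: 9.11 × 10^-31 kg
The electron has the longer wavelength.

Using λ = h/(mv), since both particles have the same velocity, the wavelength depends only on mass.

For neutron: λ₁ = h/(m₁v) = 4.22 × 10^-14 m
For electron: λ₂ = h/(m₂v) = 7.73 × 10^-11 m

Since λ ∝ 1/m at constant velocity, the lighter particle has the longer wavelength.

The electron has the longer de Broglie wavelength.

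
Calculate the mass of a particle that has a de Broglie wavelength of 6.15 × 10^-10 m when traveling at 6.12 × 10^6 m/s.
1.76 × 10^-31 kg

From the de Broglie relation λ = h/(mv), we solve for m:

m = h/(λv)
m = (6.626 × 10^-34 J·s) / (6.15 × 10^-10 m × 6.12 × 10^6 m/s)
m = 1.76 × 10^-31 kg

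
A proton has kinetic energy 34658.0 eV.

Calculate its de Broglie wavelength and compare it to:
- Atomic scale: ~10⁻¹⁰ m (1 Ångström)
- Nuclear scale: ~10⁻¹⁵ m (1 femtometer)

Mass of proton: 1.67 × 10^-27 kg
λ = 1.54 × 10^-13 m, which is between nuclear and atomic scales.

Using λ = h/√(2mKE):

KE = 34658.0 eV = 5.553 × 10^-15 J

λ = h/√(2mKE)
λ = (6.626 × 10^-34 J·s) / √(2 × 1.67 × 10^-27 kg × 5.553 × 10^-15 J)
λ = 1.54 × 10^-13 m

Comparison:
- Atomic scale (10⁻¹⁰ m): λ is 0.0015× this size
- Nuclear scale (10⁻¹⁵ m): λ is 1.5e+02× this size

The wavelength is between nuclear and atomic scales.

This wavelength is appropriate for probing atomic structure but too large for nuclear physics experiments.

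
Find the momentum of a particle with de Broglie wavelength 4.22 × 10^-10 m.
1.57 × 10^-24 kg·m/s

From the de Broglie relation λ = h/p, we solve for p:

p = h/λ
p = (6.626 × 10^-34 J·s) / (4.22 × 10^-10 m)
p = 1.57 × 10^-24 kg·m/s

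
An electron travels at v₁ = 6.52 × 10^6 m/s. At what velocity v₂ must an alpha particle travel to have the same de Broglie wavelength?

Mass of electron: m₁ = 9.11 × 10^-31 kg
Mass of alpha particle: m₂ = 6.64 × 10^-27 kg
v₂ = 8.95 × 10^2 m/s

For equal de Broglie wavelengths: λ₁ = λ₂

h/(m₁v₁) = h/(m₂v₂)
m₁v₁ = m₂v₂
v₂ = v₁ · (m₁/m₂)

v₂ = 6.52 × 10^6 m/s × (9.11 × 10^-31 kg / 6.64 × 10^-27 kg)
v₂ = 8.95 × 10^2 m/s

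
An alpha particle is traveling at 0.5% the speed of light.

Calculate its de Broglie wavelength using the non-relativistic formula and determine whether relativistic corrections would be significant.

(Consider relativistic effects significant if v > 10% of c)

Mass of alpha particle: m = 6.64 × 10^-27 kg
No, relativistic corrections are not needed.

Using the non-relativistic de Broglie formula λ = h/(mv):

v = 0.5% × c = 1.499 × 10^6 m/s

λ = h/(mv)
λ = (6.626 × 10^-34 J·s) / (6.64 × 10^-27 kg × 1.499 × 10^6 m/s)
λ = 6.66 × 10^-14 m

Since v = 0.5% of c < 10% of c, relativistic corrections are NOT significant and this non-relativistic result is a good approximation.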